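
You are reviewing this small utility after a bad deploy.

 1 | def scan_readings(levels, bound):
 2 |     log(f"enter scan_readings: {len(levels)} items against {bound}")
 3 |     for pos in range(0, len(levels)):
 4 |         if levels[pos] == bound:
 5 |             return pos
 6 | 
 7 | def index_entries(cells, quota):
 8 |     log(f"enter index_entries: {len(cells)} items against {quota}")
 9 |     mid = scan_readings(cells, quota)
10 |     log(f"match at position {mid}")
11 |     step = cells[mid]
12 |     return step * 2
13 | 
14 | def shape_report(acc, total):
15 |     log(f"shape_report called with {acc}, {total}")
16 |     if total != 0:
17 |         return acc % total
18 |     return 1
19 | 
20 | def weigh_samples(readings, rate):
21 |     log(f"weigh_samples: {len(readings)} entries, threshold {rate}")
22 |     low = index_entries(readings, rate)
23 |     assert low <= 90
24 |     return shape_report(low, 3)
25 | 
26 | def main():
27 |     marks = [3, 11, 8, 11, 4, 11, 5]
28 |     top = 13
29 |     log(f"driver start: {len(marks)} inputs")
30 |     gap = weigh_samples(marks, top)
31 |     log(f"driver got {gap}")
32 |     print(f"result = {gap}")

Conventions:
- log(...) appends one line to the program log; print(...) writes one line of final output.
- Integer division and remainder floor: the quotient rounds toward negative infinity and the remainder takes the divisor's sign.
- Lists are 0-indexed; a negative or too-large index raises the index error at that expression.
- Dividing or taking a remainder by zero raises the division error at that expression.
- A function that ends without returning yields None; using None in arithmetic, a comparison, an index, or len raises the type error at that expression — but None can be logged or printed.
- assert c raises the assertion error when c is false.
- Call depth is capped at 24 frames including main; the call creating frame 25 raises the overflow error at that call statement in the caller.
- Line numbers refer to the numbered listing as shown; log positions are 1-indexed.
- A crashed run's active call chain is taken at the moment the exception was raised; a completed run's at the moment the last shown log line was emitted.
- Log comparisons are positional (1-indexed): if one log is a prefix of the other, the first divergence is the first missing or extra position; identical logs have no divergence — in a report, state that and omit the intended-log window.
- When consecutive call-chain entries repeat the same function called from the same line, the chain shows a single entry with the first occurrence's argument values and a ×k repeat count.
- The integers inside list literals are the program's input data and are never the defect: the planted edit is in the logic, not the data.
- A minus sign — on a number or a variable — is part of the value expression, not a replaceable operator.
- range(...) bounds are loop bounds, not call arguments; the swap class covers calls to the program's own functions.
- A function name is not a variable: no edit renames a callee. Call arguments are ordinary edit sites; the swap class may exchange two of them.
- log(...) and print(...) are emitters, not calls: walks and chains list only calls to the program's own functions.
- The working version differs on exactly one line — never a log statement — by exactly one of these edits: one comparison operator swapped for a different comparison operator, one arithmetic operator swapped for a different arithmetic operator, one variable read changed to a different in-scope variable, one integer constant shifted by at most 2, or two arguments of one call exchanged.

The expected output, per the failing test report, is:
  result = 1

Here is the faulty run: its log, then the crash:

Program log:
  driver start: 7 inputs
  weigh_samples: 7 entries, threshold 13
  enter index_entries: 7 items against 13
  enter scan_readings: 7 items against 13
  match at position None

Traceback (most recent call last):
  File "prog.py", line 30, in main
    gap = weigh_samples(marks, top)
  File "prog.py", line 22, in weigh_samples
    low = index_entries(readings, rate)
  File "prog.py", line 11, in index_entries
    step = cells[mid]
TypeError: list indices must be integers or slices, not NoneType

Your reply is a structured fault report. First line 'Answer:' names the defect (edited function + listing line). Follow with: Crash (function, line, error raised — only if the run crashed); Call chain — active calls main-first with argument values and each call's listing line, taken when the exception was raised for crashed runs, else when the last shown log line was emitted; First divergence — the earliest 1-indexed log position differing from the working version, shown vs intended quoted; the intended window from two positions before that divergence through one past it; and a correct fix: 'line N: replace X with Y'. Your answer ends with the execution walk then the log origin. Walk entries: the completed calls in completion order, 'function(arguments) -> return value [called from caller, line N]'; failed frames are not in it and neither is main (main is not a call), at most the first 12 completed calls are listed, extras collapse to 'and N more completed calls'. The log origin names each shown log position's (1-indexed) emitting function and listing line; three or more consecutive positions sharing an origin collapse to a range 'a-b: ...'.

Answer: the defect is in main at line 28.
The tell: Position 2 is the first bad log line: 'weigh_samples: 7 entries, threshold 13' should read 'weigh_samples: 7 entries, threshold 11'.
Crash: index_entries, line 11, TypeError.
Call chain: main -> weigh_samples([3, 11, 8, 11, 4, 11, 5], 13) (called at line 30) -> index_entries([3, 11, 8, 11, 4, 11, 5], 13) (called at line 22).
First divergence: position 2 — shown 'weigh_samples: 7 entries, threshold 13', intended 'weigh_samples: 7 entries, threshold 11'.
Intended log window:
  1: driver start: 7 inputs
  2: weigh_samples: 7 entries, threshold 11
  3: enter index_entries: 7 items against 11
Execution walk:
  scan_readings([3, 11, 8, 11, 4, 11, 5], 13) -> None  [called from index_entries, line 9]
Origin of each log line:
  1: logged in main at line 29
  2: logged in weigh_samples at line 21
  3: logged in index_entries at line 8
  4: logged in scan_readings at line 2
  5: logged in index_entries at line 10
A correct fix: line 28: replace `13` with `11`.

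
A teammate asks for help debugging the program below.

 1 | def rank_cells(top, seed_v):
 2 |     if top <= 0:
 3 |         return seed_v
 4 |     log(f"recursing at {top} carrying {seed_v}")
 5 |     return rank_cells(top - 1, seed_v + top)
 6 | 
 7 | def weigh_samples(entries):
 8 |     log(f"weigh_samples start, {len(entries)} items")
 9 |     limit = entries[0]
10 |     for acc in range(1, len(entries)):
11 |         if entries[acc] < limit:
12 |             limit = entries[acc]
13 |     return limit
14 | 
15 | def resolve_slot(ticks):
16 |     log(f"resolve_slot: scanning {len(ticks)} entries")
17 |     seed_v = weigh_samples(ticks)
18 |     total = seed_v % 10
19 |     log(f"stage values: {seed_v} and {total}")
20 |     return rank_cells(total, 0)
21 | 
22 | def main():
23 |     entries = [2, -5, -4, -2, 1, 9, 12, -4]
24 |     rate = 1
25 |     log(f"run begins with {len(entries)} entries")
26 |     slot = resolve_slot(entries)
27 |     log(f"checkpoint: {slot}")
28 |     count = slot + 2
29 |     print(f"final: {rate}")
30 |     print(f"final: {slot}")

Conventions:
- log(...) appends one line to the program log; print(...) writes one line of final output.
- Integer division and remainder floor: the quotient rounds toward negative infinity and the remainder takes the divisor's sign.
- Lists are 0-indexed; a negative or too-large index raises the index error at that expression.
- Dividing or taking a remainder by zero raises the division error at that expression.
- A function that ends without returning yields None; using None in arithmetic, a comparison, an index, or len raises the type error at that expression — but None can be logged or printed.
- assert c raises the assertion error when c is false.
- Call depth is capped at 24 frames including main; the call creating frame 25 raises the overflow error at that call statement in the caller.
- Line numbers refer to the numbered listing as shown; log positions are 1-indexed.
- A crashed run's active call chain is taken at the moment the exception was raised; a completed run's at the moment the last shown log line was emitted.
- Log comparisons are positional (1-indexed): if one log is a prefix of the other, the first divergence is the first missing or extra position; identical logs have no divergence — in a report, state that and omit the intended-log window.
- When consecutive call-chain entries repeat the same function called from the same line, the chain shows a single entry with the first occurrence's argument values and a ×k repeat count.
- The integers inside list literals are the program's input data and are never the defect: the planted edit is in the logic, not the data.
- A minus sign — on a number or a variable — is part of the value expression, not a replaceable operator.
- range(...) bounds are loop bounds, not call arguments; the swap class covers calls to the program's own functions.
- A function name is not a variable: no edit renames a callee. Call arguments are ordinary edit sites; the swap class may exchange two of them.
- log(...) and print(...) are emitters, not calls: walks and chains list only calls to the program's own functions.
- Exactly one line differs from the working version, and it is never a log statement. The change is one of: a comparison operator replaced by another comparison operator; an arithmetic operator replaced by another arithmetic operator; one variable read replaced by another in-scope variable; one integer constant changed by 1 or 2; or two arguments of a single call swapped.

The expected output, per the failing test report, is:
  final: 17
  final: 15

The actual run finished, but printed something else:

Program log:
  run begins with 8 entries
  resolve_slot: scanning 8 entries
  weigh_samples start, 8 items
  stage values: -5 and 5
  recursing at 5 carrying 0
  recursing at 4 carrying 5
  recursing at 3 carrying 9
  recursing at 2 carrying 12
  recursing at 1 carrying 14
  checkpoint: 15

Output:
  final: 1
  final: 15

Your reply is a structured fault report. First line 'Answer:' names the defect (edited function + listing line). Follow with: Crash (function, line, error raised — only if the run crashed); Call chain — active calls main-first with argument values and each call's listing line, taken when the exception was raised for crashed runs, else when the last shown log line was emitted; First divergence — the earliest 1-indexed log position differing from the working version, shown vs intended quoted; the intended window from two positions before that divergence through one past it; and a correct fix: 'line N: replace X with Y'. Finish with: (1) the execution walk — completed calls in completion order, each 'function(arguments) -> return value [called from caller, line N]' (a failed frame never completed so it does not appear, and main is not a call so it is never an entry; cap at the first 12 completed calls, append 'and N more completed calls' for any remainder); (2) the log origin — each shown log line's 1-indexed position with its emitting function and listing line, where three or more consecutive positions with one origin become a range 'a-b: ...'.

Answer: the defect is in main at line 29.
The tell: No log line changed; the fault shows up purely in the output.
Call chain: main.
First divergence: there is none — every log position agrees.
Execution walk:
  weigh_samples([2, -5, -4, -2, 1, 9, 12, -4]) -> -5  [called from resolve_slot, line 17]
  rank_cells(0, 15) -> 15  [called from rank_cells, line 5]
  rank_cells(1, 14) -> 15  [called from rank_cells, line 5]
  rank_cells(2, 12) -> 15  [called from rank_cells, line 5]
  rank_cells(3, 9) -> 15  [called from rank_cells, line 5]
  rank_cells(4, 5) -> 15  [called from rank_cells, line 5]
  rank_cells(5, 0) -> 15  [called from resolve_slot, line 20]
  resolve_slot([2, -5, -4, -2, 1, 9, 12, -4]) -> 15  [called from main, line 26]
Origin of each log line:
  1: from main, line 25
  2: from resolve_slot, line 16
  3: from weigh_samples, line 8
  4: from resolve_slot, line 19
  5-9: from rank_cells, line 4
  10: from main, line 27
A correct fix: line 29: replace `rate` with `count`.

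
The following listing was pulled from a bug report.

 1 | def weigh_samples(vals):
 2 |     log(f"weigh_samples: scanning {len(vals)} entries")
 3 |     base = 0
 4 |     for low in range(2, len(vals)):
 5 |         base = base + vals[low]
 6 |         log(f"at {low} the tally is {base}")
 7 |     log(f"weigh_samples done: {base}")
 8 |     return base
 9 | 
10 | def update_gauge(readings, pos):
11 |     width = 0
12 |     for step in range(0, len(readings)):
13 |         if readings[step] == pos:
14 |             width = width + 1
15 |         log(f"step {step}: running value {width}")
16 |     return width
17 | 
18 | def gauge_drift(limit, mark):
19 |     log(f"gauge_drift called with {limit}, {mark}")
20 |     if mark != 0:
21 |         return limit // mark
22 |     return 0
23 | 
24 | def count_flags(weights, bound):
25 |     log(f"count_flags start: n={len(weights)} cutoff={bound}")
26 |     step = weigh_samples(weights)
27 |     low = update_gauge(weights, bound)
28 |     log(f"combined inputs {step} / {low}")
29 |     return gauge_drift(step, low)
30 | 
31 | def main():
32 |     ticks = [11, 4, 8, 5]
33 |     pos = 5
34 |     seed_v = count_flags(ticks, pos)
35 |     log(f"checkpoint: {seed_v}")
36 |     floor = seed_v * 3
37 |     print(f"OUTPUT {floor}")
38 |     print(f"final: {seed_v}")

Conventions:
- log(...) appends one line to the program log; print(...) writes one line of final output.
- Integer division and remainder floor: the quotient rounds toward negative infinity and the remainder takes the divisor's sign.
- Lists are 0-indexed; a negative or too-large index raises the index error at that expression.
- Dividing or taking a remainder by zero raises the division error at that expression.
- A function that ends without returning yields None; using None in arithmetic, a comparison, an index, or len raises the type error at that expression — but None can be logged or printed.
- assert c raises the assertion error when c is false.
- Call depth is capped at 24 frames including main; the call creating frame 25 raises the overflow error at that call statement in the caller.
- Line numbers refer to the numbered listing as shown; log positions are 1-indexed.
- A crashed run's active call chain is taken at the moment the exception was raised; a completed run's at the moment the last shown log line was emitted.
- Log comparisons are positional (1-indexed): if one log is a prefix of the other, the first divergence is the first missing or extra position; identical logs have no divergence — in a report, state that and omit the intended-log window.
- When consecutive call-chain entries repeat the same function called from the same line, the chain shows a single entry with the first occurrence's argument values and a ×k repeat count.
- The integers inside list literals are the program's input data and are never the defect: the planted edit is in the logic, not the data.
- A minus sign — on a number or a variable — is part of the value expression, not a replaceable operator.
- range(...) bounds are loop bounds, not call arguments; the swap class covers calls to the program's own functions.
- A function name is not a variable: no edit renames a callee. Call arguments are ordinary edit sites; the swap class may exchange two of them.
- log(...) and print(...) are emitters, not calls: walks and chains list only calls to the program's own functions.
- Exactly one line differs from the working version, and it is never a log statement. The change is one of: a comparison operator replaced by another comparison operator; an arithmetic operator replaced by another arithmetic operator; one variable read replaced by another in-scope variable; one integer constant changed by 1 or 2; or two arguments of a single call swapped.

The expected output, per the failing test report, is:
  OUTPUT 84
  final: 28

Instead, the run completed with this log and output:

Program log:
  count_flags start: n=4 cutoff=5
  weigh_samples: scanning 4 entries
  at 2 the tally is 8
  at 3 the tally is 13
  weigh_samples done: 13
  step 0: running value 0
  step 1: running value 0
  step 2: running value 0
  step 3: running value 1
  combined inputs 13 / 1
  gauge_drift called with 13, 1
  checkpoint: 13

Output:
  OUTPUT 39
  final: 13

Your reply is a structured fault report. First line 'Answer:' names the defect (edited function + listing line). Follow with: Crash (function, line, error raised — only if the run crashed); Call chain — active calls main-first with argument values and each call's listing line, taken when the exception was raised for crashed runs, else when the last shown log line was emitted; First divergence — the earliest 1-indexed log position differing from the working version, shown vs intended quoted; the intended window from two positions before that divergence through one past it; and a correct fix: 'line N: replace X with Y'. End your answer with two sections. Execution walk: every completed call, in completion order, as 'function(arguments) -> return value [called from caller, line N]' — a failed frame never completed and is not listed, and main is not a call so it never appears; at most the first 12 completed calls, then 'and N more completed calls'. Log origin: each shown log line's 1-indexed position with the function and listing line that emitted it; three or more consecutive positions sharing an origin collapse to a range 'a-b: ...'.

Answer: the defect is in weigh_samples at line 4.
The tell: Everything matches until log position 3, which reads 'at 2 the tally is 8' in place of 'at 0 the tally is 11'.
Call chain: main.
First divergence: position 3 — shown 'at 2 the tally is 8', intended 'at 0 the tally is 11'.
Intended log window:
  1: count_flags start: n=4 cutoff=5
  2: weigh_samples: scanning 4 entries
  3: at 0 the tally is 11
  4: at 1 the tally is 15
Execution walk:
  weigh_samples([11, 4, 8, 5]) -> 13  [called from count_flags, line 26]
  update_gauge([11, 4, 8, 5], 5) -> 1  [called from count_flags, line 27]
  gauge_drift(13, 1) -> 13  [called from count_flags, line 29]
  count_flags([11, 4, 8, 5], 5) -> 13  [called from main, line 34]
Origin of each log line:
  1: emitted by count_flags (line 25)
  2: emitted by weigh_samples (line 2)
  3: emitted by weigh_samples (line 6)
  4: emitted by weigh_samples (line 6)
  5: emitted by weigh_samples (line 7)
  6-9: emitted by update_gauge (line 15)
  10: emitted by count_flags (line 28)
  11: emitted by gauge_drift (line 19)
  12: emitted by main (line 35)
A correct fix: line 4: replace `2` with `0`.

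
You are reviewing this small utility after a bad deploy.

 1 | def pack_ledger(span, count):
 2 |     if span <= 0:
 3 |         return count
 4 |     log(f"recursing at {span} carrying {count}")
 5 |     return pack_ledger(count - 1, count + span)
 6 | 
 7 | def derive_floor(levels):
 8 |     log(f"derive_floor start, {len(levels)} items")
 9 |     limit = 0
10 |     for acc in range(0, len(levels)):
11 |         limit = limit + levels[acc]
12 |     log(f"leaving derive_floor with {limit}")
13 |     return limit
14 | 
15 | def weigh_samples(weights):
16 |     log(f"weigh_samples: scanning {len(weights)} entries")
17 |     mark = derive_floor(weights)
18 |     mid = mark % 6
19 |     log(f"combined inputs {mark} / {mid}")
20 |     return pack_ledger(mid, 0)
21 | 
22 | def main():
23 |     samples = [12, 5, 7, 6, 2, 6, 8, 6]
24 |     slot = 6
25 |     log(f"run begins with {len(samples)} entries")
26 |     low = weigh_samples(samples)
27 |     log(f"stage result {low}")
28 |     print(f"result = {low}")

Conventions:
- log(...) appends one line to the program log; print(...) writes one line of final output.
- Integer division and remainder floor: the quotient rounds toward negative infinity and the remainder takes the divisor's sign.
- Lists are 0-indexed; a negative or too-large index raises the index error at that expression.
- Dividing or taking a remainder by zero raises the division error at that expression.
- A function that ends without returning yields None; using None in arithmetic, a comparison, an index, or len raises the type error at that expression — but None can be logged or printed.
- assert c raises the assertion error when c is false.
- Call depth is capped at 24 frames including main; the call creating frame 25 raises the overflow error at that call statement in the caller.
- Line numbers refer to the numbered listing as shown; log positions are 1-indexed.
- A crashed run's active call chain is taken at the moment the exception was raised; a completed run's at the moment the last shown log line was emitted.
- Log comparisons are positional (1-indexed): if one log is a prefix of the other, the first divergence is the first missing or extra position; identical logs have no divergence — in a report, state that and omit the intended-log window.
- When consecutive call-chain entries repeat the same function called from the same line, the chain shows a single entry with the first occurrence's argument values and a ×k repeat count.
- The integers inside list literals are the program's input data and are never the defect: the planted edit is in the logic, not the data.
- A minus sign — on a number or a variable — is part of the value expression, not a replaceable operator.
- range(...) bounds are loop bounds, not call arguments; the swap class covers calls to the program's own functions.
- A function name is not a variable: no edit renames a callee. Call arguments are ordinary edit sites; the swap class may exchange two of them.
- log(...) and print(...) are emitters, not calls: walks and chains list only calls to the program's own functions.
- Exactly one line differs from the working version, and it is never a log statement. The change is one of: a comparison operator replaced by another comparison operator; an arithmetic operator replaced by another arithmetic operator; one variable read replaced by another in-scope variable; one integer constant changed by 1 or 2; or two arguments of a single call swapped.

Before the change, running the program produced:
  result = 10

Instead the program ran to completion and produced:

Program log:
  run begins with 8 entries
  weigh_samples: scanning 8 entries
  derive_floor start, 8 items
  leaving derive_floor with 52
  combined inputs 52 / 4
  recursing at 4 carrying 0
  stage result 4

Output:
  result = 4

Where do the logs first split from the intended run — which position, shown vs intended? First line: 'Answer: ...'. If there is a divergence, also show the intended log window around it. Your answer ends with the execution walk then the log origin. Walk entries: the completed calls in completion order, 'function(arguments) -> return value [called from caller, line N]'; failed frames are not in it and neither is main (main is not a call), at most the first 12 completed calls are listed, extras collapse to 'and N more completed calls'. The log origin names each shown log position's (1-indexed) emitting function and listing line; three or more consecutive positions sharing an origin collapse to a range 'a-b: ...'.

Answer: position 7 — shown 'stage result 4', intended 'recursing at 3 carrying 4'.
Intended log window:
  5: combined inputs 52 / 4
  6: recursing at 4 carrying 0
  7: recursing at 3 carrying 4
  8: recursing at 2 carrying 7
Execution walk:
  derive_floor([12, 5, 7, 6, 2, 6, 8, 6]) -> 52  [called from weigh_samples, line 17]
  pack_ledger(-1, 4) -> 4  [called from pack_ledger, line 5]
  pack_ledger(4, 0) -> 4  [called from weigh_samples, line 20]
  weigh_samples([12, 5, 7, 6, 2, 6, 8, 6]) -> 4  [called from main, line 26]
Origin of each log line:
  1: logged in main at line 25
  2: logged in weigh_samples at line 16
  3: logged in derive_floor at line 8
  4: logged in derive_floor at line 12
  5: logged in weigh_samples at line 19
  6: logged in pack_ledger at line 4
  7: logged in main at line 27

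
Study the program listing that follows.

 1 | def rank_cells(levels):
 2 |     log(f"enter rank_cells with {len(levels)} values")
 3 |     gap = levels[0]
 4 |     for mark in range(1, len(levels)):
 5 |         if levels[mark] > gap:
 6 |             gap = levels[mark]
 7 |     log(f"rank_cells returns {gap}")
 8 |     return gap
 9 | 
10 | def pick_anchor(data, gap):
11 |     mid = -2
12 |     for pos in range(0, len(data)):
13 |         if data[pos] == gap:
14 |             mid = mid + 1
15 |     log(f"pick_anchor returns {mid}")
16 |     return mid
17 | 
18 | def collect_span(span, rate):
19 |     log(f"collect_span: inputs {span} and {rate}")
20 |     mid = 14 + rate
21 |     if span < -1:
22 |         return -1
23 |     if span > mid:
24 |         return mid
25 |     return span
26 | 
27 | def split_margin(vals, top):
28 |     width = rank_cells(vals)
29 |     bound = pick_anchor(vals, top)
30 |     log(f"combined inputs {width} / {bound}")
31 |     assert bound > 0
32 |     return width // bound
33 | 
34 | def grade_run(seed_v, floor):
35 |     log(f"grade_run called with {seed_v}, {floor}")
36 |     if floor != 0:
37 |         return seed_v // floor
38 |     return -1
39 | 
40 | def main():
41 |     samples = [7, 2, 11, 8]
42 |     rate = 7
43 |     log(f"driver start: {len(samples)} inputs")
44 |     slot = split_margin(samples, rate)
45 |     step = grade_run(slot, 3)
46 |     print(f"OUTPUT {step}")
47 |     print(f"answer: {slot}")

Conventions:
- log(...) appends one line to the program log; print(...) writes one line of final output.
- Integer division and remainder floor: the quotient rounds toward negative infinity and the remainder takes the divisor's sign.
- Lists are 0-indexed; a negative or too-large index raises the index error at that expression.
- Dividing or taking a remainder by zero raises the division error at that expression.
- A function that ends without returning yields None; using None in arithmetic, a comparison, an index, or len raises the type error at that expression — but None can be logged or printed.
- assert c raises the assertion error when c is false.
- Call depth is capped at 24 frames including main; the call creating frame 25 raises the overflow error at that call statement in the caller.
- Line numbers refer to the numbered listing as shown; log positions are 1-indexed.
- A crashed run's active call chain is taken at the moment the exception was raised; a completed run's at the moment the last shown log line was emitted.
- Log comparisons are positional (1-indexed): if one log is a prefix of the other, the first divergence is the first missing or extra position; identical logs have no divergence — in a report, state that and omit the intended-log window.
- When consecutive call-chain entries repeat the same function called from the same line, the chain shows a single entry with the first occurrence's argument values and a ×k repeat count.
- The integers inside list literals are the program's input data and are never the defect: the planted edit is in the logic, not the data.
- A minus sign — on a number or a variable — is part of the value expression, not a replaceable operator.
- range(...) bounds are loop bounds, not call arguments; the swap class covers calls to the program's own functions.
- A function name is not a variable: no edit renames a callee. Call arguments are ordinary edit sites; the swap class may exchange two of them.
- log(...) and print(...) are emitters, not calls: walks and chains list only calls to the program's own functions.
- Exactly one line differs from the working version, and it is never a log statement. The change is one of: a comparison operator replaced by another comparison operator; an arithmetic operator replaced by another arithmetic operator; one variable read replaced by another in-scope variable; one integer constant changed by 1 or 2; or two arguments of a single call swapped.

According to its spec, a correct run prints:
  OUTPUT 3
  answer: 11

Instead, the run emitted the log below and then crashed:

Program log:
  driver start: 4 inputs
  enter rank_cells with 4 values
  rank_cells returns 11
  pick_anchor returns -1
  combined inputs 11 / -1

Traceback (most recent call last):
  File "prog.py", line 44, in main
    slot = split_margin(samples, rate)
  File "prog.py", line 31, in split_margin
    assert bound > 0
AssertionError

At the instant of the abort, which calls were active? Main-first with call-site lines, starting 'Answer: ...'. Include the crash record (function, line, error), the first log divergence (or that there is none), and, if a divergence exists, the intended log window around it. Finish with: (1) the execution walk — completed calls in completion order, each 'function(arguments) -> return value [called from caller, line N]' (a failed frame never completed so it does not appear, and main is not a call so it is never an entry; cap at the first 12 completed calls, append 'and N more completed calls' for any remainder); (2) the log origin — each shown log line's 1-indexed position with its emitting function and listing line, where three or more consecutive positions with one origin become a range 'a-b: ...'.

Answer: main -> split_margin (called at line 44).
Key observation: Position 4 is the first bad log line: 'pick_anchor returns -1' should read 'pick_anchor returns 1'.
Crash: split_margin, line 31, AssertionError.
First divergence: at position 4 the run shows 'pick_anchor returns -1' where the working version logs 'pick_anchor returns 1'.
Intended log window:
  2: enter rank_cells with 4 values
  3: rank_cells returns 11
  4: pick_anchor returns 1
  5: combined inputs 11 / 1
Execution walk:
  rank_cells([7, 2, 11, 8]) -> 11  [called from split_margin, line 28]
  pick_anchor([7, 2, 11, 8], 7) -> -1  [called from split_margin, line 29]
Origin of each log line:
  1: logged in main at line 43
  2: logged in rank_cells at line 2
  3: logged in rank_cells at line 7
  4: logged in pick_anchor at line 15
  5: logged in split_margin at line 30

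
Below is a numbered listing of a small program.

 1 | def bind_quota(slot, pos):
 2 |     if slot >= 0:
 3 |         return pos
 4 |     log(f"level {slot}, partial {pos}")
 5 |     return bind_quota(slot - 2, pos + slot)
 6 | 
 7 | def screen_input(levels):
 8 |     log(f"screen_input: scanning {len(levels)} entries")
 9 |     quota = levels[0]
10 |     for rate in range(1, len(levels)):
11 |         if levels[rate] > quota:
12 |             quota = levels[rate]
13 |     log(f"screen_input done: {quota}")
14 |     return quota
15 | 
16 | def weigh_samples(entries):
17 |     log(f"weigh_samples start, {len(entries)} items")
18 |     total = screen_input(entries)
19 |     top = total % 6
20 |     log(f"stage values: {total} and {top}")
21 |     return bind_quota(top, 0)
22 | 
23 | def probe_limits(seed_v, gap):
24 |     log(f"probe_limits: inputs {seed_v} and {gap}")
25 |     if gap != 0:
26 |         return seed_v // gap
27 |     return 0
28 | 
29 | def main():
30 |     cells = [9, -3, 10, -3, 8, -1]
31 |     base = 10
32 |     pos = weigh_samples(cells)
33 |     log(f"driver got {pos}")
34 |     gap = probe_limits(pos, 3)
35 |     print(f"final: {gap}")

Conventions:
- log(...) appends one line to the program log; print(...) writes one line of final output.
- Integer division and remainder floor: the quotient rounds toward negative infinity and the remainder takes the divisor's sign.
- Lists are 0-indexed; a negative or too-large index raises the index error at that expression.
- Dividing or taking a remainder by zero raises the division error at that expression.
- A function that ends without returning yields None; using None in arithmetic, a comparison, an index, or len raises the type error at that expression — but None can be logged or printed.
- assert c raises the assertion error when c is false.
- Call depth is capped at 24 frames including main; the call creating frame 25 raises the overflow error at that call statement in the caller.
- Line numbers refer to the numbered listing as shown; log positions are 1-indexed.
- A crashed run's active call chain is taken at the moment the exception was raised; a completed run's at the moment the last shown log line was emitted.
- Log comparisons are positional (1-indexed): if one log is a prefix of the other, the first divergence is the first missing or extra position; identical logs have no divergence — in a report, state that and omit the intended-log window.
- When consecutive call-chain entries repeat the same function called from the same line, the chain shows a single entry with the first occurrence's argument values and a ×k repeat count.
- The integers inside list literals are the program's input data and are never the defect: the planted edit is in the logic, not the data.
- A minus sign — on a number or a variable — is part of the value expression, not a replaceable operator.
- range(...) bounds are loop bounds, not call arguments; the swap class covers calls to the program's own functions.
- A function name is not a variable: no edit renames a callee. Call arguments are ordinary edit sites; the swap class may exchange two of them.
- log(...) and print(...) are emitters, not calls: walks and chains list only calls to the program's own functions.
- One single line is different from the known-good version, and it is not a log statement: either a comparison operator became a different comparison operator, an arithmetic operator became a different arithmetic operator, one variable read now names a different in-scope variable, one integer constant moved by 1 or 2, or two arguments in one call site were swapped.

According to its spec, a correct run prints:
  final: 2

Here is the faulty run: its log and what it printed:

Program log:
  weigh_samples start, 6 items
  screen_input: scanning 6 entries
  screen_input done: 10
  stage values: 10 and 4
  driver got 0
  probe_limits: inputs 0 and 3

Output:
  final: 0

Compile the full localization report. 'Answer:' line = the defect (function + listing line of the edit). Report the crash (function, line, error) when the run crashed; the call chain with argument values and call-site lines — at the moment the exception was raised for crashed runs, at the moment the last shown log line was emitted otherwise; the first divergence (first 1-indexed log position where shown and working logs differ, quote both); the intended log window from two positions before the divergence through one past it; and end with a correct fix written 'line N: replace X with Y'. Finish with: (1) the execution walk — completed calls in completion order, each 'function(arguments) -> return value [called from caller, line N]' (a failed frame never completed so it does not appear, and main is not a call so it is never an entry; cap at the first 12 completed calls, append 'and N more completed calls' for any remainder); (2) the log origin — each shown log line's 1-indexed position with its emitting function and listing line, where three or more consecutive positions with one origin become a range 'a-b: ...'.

Answer: the defect is in bind_quota at line 2.
Core observation: The log first diverges at position 5: the faulty run prints 'driver got 0' where the working version prints 'level 4, partial 0'.
Call chain: main -> probe_limits(0, 3) (called at line 34).
First divergence: position 5 — shown 'driver got 0', intended 'level 4, partial 0'.
Intended log window:
  3: screen_input done: 10
  4: stage values: 10 and 4
  5: level 4, partial 0
  6: level 2, partial 4
Execution walk:
  screen_input([9, -3, 10, -3, 8, -1]) -> 10  [called from weigh_samples, line 18]
  bind_quota(4, 0) -> 0  [called from weigh_samples, line 21]
  weigh_samples([9, -3, 10, -3, 8, -1]) -> 0  [called from main, line 32]
  probe_limits(0, 3) -> 0  [called from main, line 34]
Origin of each log line:
  1: emitted by weigh_samples (line 17)
  2: emitted by screen_input (line 8)
  3: emitted by screen_input (line 13)
  4: emitted by weigh_samples (line 20)
  5: emitted by main (line 33)
  6: emitted by probe_limits (line 24)
A correct fix: line 2: replace `>=` with `<=`.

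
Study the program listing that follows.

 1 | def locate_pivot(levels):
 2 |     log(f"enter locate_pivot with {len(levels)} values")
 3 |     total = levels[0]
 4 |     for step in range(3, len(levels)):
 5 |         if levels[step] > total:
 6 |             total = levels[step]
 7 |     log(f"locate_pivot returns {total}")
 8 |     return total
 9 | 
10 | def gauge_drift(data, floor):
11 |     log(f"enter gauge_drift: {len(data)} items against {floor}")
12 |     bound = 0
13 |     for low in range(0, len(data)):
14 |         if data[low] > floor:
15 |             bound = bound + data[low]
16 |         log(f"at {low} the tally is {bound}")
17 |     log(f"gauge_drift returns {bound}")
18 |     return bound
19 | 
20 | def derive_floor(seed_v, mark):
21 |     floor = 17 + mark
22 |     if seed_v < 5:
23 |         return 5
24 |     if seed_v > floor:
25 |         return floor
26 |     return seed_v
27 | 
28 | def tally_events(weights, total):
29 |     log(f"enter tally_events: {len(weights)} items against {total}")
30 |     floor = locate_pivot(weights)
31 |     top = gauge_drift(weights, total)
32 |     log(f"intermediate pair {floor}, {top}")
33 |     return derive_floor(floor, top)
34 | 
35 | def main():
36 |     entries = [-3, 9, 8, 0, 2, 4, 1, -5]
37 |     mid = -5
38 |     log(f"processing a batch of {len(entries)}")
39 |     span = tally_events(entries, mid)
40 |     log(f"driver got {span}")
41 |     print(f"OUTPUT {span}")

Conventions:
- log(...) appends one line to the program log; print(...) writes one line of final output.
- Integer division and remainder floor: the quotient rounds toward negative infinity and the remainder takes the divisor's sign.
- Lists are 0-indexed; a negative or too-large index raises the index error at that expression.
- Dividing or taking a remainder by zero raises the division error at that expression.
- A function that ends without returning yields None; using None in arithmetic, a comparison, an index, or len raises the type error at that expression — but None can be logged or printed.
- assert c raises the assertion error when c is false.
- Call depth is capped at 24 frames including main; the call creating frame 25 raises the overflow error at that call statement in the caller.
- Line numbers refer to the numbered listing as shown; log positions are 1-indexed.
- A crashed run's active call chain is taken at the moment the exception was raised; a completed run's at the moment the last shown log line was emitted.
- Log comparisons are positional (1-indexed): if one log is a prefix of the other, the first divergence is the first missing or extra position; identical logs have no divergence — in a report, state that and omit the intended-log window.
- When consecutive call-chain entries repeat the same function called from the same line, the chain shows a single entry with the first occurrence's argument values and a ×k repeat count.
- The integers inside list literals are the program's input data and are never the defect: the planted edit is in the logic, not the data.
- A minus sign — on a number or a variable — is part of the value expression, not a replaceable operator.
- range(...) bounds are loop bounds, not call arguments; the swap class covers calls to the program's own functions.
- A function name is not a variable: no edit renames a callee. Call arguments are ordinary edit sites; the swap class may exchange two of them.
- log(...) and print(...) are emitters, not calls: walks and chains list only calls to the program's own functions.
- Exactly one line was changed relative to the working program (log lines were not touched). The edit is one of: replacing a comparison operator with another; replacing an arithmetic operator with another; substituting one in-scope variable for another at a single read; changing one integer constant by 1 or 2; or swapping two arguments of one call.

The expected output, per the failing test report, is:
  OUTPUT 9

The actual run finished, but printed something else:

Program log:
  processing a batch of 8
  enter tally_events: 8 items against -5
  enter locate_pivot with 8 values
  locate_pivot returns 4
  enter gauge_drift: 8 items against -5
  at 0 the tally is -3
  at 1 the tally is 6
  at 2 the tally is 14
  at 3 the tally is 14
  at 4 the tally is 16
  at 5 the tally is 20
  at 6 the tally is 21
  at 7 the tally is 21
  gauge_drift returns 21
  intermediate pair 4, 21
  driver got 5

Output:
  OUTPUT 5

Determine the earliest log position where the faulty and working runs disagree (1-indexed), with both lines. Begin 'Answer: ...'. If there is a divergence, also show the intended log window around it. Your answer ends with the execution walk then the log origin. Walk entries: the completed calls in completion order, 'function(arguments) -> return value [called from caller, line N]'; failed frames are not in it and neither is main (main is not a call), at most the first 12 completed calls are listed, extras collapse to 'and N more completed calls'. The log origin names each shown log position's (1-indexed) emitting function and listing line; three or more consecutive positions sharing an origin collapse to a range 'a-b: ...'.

Answer: position 4 — the shown line 'locate_pivot returns 4' should read 'locate_pivot returns 9'.
Intended log window:
  2: enter tally_events: 8 items against -5
  3: enter locate_pivot with 8 values
  4: locate_pivot returns 9
  5: enter gauge_drift: 8 items against -5
Execution walk:
  locate_pivot([-3, 9, 8, 0, 2, 4, 1, -5]) -> 4  [called from tally_events, line 30]
  gauge_drift([-3, 9, 8, 0, 2, 4, 1, -5], -5) -> 21  [called from tally_events, line 31]
  derive_floor(4, 21) -> 5  [called from tally_events, line 33]
  tally_events([-3, 9, 8, 0, 2, 4, 1, -5], -5) -> 5  [called from main, line 39]
Log origin:
  1: emitted by main (line 38)
  2: emitted by tally_events (line 29)
  3: emitted by locate_pivot (line 2)
  4: emitted by locate_pivot (line 7)
  5: emitted by gauge_drift (line 11)
  6-13: emitted by gauge_drift (line 16)
  14: emitted by gauge_drift (line 17)
  15: emitted by tally_events (line 32)
  16: emitted by main (line 40)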